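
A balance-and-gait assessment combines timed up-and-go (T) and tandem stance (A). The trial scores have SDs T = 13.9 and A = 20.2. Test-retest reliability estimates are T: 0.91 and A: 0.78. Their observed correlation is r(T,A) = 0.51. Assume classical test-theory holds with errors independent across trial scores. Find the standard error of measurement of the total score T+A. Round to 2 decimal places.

10.35

Var(total) = 601.25 + 286.396 = 887.646.
True-score variance = 494.092 + 286.396 = 780.488, so reliability = 0.8793.
Error variance = 887.646 − 780.488 = 107.158; SEM = √107.158 = 10.35.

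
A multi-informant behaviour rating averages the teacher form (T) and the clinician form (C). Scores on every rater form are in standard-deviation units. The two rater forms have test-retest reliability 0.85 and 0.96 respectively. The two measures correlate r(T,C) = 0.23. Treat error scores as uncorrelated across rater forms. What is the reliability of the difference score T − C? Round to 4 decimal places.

0.8766

Var(T−C) = 1 + 1 − 2·0.23 = 2 − 0.46 = 1.54.
Because errors are independent across components, Cov(Tᵢ,Tⱼ) = Cov(Xᵢ,Xⱼ); the off-diagonal part of the true-score variance is the same as above.
True-score variance = [0.85 + 0.96] − 0.46 = 1.81 − 0.46 = 1.35.
Reliability = 1.35 / 1.54 = 0.8766.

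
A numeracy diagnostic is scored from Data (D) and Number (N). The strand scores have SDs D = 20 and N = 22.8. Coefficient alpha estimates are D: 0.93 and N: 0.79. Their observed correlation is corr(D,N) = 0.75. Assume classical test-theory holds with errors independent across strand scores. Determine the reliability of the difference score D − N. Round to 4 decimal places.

0.4184

Var(D−N) = 20² + 22.8² − 2·20·22.8·0.75 = 919.84 − 684 = 235.84.
Because errors are independent across components, Cov(Tᵢ,Tⱼ) = Cov(Xᵢ,Xⱼ); the off-diagonal part of the true-score variance is the same as above.
True-score variance = [20²·0.93 + 22.8²·0.79] − 684 = 782.674 − 684 = 98.6736.
Reliability = 98.6736 / 235.84 = 0.4184.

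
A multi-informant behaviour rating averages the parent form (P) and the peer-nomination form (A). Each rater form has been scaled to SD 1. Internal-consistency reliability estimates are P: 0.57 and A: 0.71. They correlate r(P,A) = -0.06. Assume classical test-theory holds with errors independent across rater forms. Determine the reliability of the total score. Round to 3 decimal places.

0.617

Var(P+A) = 2 + 2·[(-0.06)] = 2 − 0.12 = 1.88.
With uncorrelated errors the cross-covariances are all true-score covariance, so they carry over unchanged; only the diagonal terms shrink to ρᵢσᵢ².
True-score variance = [0.57 + 0.71] − 0.12 = 1.28 − 0.12 = 1.16.
Reliability = 1.16 / 1.88 = 0.617.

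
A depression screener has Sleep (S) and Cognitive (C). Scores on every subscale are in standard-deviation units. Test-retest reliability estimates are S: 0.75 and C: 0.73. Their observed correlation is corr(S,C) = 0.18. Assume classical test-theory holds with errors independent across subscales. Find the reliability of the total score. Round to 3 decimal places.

Var(S+C) = 2 + 2·[0.18] = 2 + 0.36 = 2.36.
Because errors are independent across components, Cov(Tᵢ,Tⱼ) = Cov(Xᵢ,Xⱼ); the off-diagonal part of the true-score variance is the same as above.
True-score variance = [0.75 + 0.73] + 0.36 = 1.48 + 0.36 = 1.84.
Reliability = 1.84 / 2.36 = 0.780.

0.780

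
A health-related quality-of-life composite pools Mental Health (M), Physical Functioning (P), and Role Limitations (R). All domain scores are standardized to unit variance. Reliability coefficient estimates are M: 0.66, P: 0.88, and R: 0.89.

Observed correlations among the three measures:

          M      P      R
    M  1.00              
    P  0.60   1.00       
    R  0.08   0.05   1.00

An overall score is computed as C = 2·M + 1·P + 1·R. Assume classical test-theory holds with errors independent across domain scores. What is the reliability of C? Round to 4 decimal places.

0.8197

Var(C) = 2² + 1 + 1 + 2·[2·0.60 + 2·0.08 + 0.05] = 6 + 2.82 = 8.82.
Because errors are independent across components, Cov(Tᵢ,Tⱼ) = Cov(Xᵢ,Xⱼ); the off-diagonal part of the true-score variance is the same as above.
True-score variance = [2²·0.66 + 0.88 + 0.89] + 2.82 = 4.41 + 2.82 = 7.23.
Reliability = 7.23 / 8.82 = 0.8197.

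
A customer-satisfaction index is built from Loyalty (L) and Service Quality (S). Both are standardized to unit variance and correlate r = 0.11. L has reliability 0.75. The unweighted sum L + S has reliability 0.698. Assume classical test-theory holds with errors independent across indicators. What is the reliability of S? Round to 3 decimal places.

Var(L+S) = 2 + 2·0.11 = 2.220.
True-score variance = ρ_L + ρ_S + 2·0.11, so 0.698 = (0.75 + ρ_S + 0.22) / 2.220.
ρ_S = 0.698·2.220 − 0.75 − 0.22 = 0.580.

0.580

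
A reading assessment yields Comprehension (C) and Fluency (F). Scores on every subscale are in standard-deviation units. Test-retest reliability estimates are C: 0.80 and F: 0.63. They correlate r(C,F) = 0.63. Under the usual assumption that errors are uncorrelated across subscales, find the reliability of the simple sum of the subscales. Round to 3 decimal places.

Var(C+F) = 2 + 2·[0.63] = 2 + 1.26 = 3.26.
With uncorrelated errors the cross-covariances are all true-score covariance, so they carry over unchanged; only the diagonal terms shrink to ρᵢσᵢ².
True-score variance = [0.80 + 0.63] + 1.26 = 1.43 + 1.26 = 2.69.
Reliability = 2.69 / 3.26 = 0.825.

0.825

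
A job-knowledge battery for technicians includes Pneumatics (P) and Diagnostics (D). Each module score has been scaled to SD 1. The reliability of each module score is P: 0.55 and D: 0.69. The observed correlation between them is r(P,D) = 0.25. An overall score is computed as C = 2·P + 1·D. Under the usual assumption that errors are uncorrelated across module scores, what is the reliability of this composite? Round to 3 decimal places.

Var(C) = 2² + 1 + 2·[2·0.25] = 5 + 1 = 6.
Under uncorrelated errors the observed covariances equal the true-score covariances, so only the own-variance terms attenuate.
True-score variance = [2²·0.55 + 0.69] + 1 = 2.89 + 1 = 3.89.
Reliability = 3.89 / 6 = 0.648.

0.648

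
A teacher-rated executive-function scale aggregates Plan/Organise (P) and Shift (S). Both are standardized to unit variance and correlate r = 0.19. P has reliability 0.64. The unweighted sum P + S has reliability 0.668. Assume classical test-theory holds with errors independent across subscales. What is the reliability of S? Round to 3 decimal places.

Var(P+S) = 2 + 2·0.19 = 2.380.
True-score variance = ρ_P + ρ_S + 2·0.19, so 0.668 = (0.64 + ρ_S + 0.38) / 2.380.
ρ_S = 0.668·2.380 − 0.64 − 0.38 = 0.570.

0.570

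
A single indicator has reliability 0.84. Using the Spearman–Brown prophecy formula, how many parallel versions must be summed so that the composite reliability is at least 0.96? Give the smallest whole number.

k ≥ ρ*(1−ρ₁)/(ρ₁(1−ρ*)) = 0.96·0.16 / (0.84·0.04) = 4.571.
Smallest integer k = 5.

5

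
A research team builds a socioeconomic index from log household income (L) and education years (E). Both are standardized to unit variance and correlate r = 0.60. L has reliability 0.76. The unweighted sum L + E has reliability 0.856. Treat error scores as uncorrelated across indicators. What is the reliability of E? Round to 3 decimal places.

Var(L+E) = 2 + 2·0.60 = 3.200.
True-score variance = ρ_L + ρ_E + 2·0.60, so 0.856 = (0.76 + ρ_E + 1.20) / 3.200.
ρ_E = 0.856·3.200 − 0.76 − 1.20 = 0.779.

0.779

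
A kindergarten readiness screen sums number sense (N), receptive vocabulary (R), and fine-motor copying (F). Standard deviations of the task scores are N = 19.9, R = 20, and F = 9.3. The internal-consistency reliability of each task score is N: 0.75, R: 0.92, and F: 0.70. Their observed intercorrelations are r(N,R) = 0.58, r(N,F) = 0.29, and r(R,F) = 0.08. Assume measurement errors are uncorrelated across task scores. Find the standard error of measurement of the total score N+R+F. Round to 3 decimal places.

Var(total) = 882.5 + 598.781 = 1481.28.
True-score variance = 725.55 + 598.781 = 1324.33, so reliability = 0.8940.
Error variance = 1481.28 − 1324.33 = 156.95; SEM = √156.95 = 12.528.

12.528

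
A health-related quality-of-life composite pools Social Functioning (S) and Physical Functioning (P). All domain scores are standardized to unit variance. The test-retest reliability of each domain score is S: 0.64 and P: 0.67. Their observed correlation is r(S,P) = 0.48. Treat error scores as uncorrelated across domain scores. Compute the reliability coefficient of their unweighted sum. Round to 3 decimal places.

0.767

Var(S+P) = 2 + 2·[0.48] = 2 + 0.96 = 2.96.
With uncorrelated errors the cross-covariances are all true-score covariance, so they carry over unchanged; only the diagonal terms shrink to ρᵢσᵢ².
True-score variance = [0.64 + 0.67] + 0.96 = 1.31 + 0.96 = 2.27.
Reliability = 2.27 / 2.96 = 0.767.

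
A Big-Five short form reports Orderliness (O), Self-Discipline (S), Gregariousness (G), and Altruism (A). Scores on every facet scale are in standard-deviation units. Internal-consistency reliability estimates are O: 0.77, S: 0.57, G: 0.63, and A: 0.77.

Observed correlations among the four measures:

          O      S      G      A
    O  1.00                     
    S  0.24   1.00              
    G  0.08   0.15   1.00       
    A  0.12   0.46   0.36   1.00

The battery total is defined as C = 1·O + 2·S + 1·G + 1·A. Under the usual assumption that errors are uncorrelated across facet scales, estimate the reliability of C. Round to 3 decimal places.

0.779

Var(C) = 1 + 2² + 1 + 1 + 2·[2·0.24 + 0.08 + 0.12 + 2·0.15 + 2·0.46 + 0.36] = 7 + 4.52 = 11.52.
Under uncorrelated errors the observed covariances equal the true-score covariances, so only the own-variance terms attenuate.
True-score variance = [0.77 + 2²·0.57 + 0.63 + 0.77] + 4.52 = 4.45 + 4.52 = 8.97.
Reliability = 8.97 / 11.52 = 0.779.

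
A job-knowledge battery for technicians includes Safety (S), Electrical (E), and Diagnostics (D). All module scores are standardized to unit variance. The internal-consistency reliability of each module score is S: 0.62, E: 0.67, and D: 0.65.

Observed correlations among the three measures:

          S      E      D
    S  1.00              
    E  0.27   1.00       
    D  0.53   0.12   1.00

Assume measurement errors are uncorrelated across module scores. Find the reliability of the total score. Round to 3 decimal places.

Var(S+E+D) = 3 + 2·[0.27 + 0.53 + 0.12] = 3 + 1.84 = 4.84.
Under uncorrelated errors the observed covariances equal the true-score covariances, so only the own-variance terms attenuate.
True-score variance = [0.62 + 0.67 + 0.65] + 1.84 = 1.94 + 1.84 = 3.78.
Reliability = 3.78 / 4.84 = 0.781.

0.781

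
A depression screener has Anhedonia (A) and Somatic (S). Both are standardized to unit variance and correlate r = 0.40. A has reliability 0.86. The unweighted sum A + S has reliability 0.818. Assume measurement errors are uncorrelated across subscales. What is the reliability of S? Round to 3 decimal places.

Var(A+S) = 2 + 2·0.40 = 2.800.
True-score variance = ρ_A + ρ_S + 2·0.40, so 0.818 = (0.86 + ρ_S + 0.80) / 2.800.
ρ_S = 0.818·2.800 − 0.86 − 0.80 = 0.630.

0.630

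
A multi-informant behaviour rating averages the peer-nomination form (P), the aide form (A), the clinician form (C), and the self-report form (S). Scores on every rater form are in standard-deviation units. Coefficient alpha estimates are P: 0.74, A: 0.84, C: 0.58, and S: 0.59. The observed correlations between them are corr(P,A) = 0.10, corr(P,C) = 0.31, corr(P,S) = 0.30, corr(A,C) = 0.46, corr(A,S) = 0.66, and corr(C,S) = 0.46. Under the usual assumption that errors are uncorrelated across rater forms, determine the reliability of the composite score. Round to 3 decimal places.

Var(P+A+C+S) = 4 + 2·[0.10 + 0.31 + 0.30 + 0.46 + 0.66 + 0.46] = 4 + 4.58 = 8.58.
Under uncorrelated errors the observed covariances equal the true-score covariances, so only the own-variance terms attenuate.
True-score variance = [0.74 + 0.84 + 0.58 + 0.59] + 4.58 = 2.75 + 4.58 = 7.33.
Reliability = 7.33 / 8.58 = 0.854.

0.854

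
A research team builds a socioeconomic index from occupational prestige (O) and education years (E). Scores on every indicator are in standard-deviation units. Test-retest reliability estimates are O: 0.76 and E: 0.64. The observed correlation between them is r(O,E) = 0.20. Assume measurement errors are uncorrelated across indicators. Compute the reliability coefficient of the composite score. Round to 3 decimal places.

Var(O+E) = 2 + 2·[0.20] = 2 + 0.4 = 2.4.
Because errors are independent across components, Cov(Tᵢ,Tⱼ) = Cov(Xᵢ,Xⱼ); the off-diagonal part of the true-score variance is the same as above.
True-score variance = [0.76 + 0.64] + 0.4 = 1.4 + 0.4 = 1.8.
Reliability = 1.8 / 2.4 = 0.750.

0.750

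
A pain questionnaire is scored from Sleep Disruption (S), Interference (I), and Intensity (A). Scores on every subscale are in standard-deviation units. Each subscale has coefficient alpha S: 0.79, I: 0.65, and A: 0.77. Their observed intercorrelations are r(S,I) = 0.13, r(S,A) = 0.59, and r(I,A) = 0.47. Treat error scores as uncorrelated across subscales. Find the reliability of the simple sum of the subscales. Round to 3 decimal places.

Var(S+I+A) = 3 + 2·[0.13 + 0.59 + 0.47] = 3 + 2.38 = 5.38.
Under uncorrelated errors the observed covariances equal the true-score covariances, so only the own-variance terms attenuate.
True-score variance = [0.79 + 0.65 + 0.77] + 2.38 = 2.21 + 2.38 = 4.59.
Reliability = 4.59 / 5.38 = 0.853.

0.853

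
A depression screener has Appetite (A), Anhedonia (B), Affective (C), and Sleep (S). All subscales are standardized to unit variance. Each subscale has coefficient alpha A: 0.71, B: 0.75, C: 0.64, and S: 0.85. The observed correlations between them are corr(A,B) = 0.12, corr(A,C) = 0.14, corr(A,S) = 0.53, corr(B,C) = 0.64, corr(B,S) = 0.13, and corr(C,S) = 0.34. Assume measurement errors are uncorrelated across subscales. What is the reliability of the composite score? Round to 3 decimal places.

Var(A+B+C+S) = 4 + 2·[0.12 + 0.14 + 0.53 + 0.64 + 0.13 + 0.34] = 4 + 3.8 = 7.8.
With uncorrelated errors the cross-covariances are all true-score covariance, so they carry over unchanged; only the diagonal terms shrink to ρᵢσᵢ².
True-score variance = [0.71 + 0.75 + 0.64 + 0.85] + 3.8 = 2.95 + 3.8 = 6.75.
Reliability = 6.75 / 7.8 = 0.865.

0.865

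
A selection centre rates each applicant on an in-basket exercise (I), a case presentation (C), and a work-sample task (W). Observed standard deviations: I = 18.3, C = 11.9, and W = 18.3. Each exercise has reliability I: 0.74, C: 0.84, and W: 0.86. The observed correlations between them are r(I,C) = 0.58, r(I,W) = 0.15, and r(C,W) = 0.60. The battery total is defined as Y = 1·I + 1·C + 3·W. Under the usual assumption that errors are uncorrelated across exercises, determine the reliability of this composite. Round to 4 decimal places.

Var(Y) = 18.3² + 11.9² + 3²·18.3² + 2·[18.3·11.9·0.58 + 3·18.3·18.3·0.15 + 3·11.9·18.3·0.60] = 3490.51 + 1337.99 = 4828.5.
Under uncorrelated errors the observed covariances equal the true-score covariances, so only the own-variance terms attenuate.
True-score variance = [18.3²·0.74 + 11.9²·0.84 + 3²·18.3²·0.86] + 1337.99 = 2958.82 + 1337.99 = 4296.81.
Reliability = 4296.81 / 4828.5 = 0.8899.

0.8899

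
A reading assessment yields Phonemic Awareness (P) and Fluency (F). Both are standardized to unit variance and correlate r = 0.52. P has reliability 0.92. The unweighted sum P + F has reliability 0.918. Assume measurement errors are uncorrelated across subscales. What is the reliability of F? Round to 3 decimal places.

0.831

Var(P+F) = 2 + 2·0.52 = 3.040.
True-score variance = ρ_P + ρ_F + 2·0.52, so 0.918 = (0.92 + ρ_F + 1.04) / 3.040.
ρ_F = 0.918·3.040 − 0.92 − 1.04 = 0.831.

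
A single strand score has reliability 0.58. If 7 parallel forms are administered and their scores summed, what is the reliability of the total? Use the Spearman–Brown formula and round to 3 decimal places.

ρ_k = kρ / (1 + (k−1)ρ) = 7·0.58 / (1 + 6·0.58) = 4.060 / 4.480 = 0.906.

0.906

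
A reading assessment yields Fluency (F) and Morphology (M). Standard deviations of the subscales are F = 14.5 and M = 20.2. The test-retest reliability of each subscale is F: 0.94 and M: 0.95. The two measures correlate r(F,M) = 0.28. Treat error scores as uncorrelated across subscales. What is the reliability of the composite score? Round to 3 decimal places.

Var(F+M) = 14.5² + 20.2² + 2·[14.5·20.2·0.28] = 618.29 + 164.024 = 782.314.
With uncorrelated errors the cross-covariances are all true-score covariance, so they carry over unchanged; only the diagonal terms shrink to ρᵢσᵢ².
True-score variance = [14.5²·0.94 + 20.2²·0.95] + 164.024 = 585.273 + 164.024 = 749.297.
Reliability = 749.297 / 782.314 = 0.958.

0.958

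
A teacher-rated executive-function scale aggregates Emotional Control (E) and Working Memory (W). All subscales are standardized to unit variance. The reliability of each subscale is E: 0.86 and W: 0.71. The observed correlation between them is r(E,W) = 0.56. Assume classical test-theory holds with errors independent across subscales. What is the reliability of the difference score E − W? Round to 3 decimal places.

0.511

Var(E−W) = 1 + 1 − 2·0.56 = 2 − 1.12 = 0.88.
Under uncorrelated errors the observed covariances equal the true-score covariances, so only the own-variance terms attenuate.
True-score variance = [0.86 + 0.71] − 1.12 = 1.57 − 1.12 = 0.45.
Reliability = 0.45 / 0.88 = 0.511.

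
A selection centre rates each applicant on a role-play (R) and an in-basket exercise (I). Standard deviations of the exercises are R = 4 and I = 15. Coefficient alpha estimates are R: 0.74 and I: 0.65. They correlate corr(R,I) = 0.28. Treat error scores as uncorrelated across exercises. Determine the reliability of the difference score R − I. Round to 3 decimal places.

0.600

Var(R−I) = 4² + 15² − 2·4·15·0.28 = 241 − 33.6 = 207.4.
Under uncorrelated errors the observed covariances equal the true-score covariances, so only the own-variance terms attenuate.
True-score variance = [4²·0.74 + 15²·0.65] − 33.6 = 158.09 − 33.6 = 124.49.
Reliability = 124.49 / 207.4 = 0.600.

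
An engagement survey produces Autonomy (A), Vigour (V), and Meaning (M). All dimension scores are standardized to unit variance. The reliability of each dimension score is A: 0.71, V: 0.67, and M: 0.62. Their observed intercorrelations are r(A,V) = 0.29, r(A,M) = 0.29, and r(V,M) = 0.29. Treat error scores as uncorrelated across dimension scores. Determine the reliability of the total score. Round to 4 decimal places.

0.7890

Var(A+V+M) = 3 + 2·[0.29 + 0.29 + 0.29] = 3 + 1.74 = 4.74.
With uncorrelated errors the cross-covariances are all true-score covariance, so they carry over unchanged; only the diagonal terms shrink to ρᵢσᵢ².
True-score variance = [0.71 + 0.67 + 0.62] + 1.74 = 2 + 1.74 = 3.74.
Reliability = 3.74 / 4.74 = 0.7890.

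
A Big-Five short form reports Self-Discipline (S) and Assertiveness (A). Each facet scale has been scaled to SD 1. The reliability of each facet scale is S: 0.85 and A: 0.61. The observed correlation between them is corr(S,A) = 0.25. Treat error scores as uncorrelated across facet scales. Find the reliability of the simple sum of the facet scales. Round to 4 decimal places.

Var(S+A) = 2 + 2·[0.25] = 2 + 0.5 = 2.5.
Under uncorrelated errors the observed covariances equal the true-score covariances, so only the own-variance terms attenuate.
True-score variance = [0.85 + 0.61] + 0.5 = 1.46 + 0.5 = 1.96.
Reliability = 1.96 / 2.5 = 0.7840.

0.7840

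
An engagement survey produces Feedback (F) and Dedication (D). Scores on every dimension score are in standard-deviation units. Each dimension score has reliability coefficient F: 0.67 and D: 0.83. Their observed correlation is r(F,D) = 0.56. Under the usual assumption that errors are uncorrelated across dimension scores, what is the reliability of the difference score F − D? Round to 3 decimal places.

Var(F−D) = 1 + 1 − 2·0.56 = 2 − 1.12 = 0.88.
Because errors are independent across components, Cov(Tᵢ,Tⱼ) = Cov(Xᵢ,Xⱼ); the off-diagonal part of the true-score variance is the same as above.
True-score variance = [0.67 + 0.83] − 1.12 = 1.5 − 1.12 = 0.38.
Reliability = 0.38 / 0.88 = 0.432.

0.432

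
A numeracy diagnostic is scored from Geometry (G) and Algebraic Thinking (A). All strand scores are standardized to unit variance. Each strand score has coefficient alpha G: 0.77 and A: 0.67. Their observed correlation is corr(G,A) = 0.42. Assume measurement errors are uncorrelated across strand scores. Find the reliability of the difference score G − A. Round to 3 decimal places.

0.517

Var(G−A) = 1 + 1 − 2·0.42 = 2 − 0.84 = 1.16.
With uncorrelated errors the cross-covariances are all true-score covariance, so they carry over unchanged; only the diagonal terms shrink to ρᵢσᵢ².
True-score variance = [0.77 + 0.67] − 0.84 = 1.44 − 0.84 = 0.6.
Reliability = 0.6 / 1.16 = 0.517.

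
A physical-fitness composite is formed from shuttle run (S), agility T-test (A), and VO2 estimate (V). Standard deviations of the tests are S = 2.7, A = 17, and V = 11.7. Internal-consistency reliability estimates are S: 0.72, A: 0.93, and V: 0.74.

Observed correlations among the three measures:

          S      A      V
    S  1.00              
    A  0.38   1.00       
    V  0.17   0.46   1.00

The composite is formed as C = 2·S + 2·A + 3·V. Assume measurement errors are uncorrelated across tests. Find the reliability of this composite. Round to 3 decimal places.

0.890

Var(C) = 2²·2.7² + 2²·17² + 3²·11.7² + 2·[4·2.7·17·0.38 + 6·2.7·11.7·0.17 + 6·17·11.7·0.46] = 2417.17 + 1301.91 = 3719.08.
With uncorrelated errors the cross-covariances are all true-score covariance, so they carry over unchanged; only the diagonal terms shrink to ρᵢσᵢ².
True-score variance = [2²·2.7²·0.72 + 2²·17²·0.93 + 3²·11.7²·0.74] + 1301.91 = 2007.76 + 1301.91 = 3309.67.
Reliability = 3309.67 / 3719.08 = 0.890.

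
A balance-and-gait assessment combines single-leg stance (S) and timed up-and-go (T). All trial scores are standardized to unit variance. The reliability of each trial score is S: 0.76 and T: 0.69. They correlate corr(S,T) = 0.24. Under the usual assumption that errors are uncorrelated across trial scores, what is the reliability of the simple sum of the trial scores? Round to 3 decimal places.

Var(S+T) = 2 + 2·[0.24] = 2 + 0.48 = 2.48.
Under uncorrelated errors the observed covariances equal the true-score covariances, so only the own-variance terms attenuate.
True-score variance = [0.76 + 0.69] + 0.48 = 1.45 + 0.48 = 1.93.
Reliability = 1.93 / 2.48 = 0.778.

0.778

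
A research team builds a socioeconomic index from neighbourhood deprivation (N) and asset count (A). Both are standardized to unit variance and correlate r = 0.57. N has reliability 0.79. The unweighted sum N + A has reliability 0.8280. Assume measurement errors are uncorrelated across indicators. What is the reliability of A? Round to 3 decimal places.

Var(N+A) = 2 + 2·0.57 = 3.140.
True-score variance = ρ_N + ρ_A + 2·0.57, so 0.8280 = (0.79 + ρ_A + 1.14) / 3.140.
ρ_A = 0.8280·3.140 − 0.79 − 1.14 = 0.670.

0.670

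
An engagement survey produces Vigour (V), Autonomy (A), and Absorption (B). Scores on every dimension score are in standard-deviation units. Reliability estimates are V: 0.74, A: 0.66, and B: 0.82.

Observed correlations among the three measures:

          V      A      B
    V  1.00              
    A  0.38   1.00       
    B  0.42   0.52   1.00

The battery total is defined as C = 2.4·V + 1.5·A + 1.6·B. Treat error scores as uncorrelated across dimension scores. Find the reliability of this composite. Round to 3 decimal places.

Var(C) = 2.4² + 1.5² + 1.6² + 2·[3.6·0.38 + 3.84·0.42 + 2.4·0.52] = 10.57 + 8.4576 = 19.0276.
Under uncorrelated errors the observed covariances equal the true-score covariances, so only the own-variance terms attenuate.
True-score variance = [2.4²·0.74 + 1.5²·0.66 + 1.6²·0.82] + 8.4576 = 7.8466 + 8.4576 = 16.3042.
Reliability = 16.3042 / 19.0276 = 0.857.

0.857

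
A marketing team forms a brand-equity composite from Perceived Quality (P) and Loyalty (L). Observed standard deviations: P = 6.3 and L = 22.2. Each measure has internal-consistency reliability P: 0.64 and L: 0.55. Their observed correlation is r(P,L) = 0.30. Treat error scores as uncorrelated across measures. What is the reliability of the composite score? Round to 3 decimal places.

Var(P+L) = 6.3² + 22.2² + 2·[6.3·22.2·0.30] = 532.53 + 83.916 = 616.446.
Under uncorrelated errors the observed covariances equal the true-score covariances, so only the own-variance terms attenuate.
True-score variance = [6.3²·0.64 + 22.2²·0.55] + 83.916 = 296.464 + 83.916 = 380.38.
Reliability = 380.38 / 616.446 = 0.617.

0.617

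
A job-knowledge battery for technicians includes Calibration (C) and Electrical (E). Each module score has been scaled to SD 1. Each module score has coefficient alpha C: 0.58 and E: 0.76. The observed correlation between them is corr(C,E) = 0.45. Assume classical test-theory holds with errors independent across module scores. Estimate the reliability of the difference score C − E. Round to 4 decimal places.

0.4000

Var(C−E) = 1 + 1 − 2·0.45 = 2 − 0.9 = 1.1.
With uncorrelated errors the cross-covariances are all true-score covariance, so they carry over unchanged; only the diagonal terms shrink to ρᵢσᵢ².
True-score variance = [0.58 + 0.76] − 0.9 = 1.34 − 0.9 = 0.44.
Reliability = 0.44 / 1.1 = 0.4000.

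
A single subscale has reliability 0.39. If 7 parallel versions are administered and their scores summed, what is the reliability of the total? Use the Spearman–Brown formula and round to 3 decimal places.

0.817

ρ_k = kρ / (1 + (k−1)ρ) = 7·0.39 / (1 + 6·0.39) = 2.730 / 3.340 = 0.817.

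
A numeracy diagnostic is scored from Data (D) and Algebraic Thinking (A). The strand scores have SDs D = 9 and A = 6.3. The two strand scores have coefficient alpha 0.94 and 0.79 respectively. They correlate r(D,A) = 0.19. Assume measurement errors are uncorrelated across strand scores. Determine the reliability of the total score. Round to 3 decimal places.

0.907

Var(D+A) = 9² + 6.3² + 2·[9·6.3·0.19] = 120.69 + 21.546 = 142.236.
Because errors are independent across components, Cov(Tᵢ,Tⱼ) = Cov(Xᵢ,Xⱼ); the off-diagonal part of the true-score variance is the same as above.
True-score variance = [9²·0.94 + 6.3²·0.79] + 21.546 = 107.495 + 21.546 = 129.041.
Reliability = 129.041 / 142.236 = 0.907.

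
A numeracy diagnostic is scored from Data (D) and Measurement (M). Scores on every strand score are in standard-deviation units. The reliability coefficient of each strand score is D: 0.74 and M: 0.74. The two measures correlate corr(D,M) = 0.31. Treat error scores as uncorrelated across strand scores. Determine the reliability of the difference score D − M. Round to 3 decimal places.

Var(D−M) = 1 + 1 − 2·0.31 = 2 − 0.62 = 1.38.
Under uncorrelated errors the observed covariances equal the true-score covariances, so only the own-variance terms attenuate.
True-score variance = [0.74 + 0.74] − 0.62 = 1.48 − 0.62 = 0.86.
Reliability = 0.86 / 1.38 = 0.623.

0.623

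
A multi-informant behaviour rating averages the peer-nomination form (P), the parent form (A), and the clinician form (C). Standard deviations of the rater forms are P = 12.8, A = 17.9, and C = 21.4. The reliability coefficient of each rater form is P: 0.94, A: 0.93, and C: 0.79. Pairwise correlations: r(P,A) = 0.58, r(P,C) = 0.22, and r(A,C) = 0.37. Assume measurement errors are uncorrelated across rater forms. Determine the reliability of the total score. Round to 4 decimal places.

Var(P+A+C) = 12.8² + 17.9² + 21.4² + 2·[12.8·17.9·0.58 + 12.8·21.4·0.22 + 17.9·21.4·0.37] = 942.21 + 669.768 = 1611.98.
Because errors are independent across components, Cov(Tᵢ,Tⱼ) = Cov(Xᵢ,Xⱼ); the off-diagonal part of the true-score variance is the same as above.
True-score variance = [12.8²·0.94 + 17.9²·0.93 + 21.4²·0.79] + 669.768 = 813.779 + 669.768 = 1483.55.
Reliability = 1483.55 / 1611.98 = 0.9203.

0.9203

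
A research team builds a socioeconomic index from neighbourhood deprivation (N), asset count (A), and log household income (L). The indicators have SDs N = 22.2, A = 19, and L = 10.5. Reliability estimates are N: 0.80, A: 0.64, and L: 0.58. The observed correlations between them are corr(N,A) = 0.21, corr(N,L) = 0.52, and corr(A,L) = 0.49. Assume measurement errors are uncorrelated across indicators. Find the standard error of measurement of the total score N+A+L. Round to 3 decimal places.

16.578

Var(total) = 964.09 + 615.09 = 1579.18.
True-score variance = 689.257 + 615.09 = 1304.35, so reliability = 0.8260.
Error variance = 1579.18 − 1304.35 = 274.833; SEM = √274.833 = 16.578.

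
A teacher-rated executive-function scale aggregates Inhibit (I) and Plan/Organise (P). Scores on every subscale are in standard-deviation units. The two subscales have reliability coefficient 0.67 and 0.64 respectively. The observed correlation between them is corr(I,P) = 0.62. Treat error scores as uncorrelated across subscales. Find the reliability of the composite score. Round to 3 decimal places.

0.787

Var(I+P) = 2 + 2·[0.62] = 2 + 1.24 = 3.24.
Because errors are independent across components, Cov(Tᵢ,Tⱼ) = Cov(Xᵢ,Xⱼ); the off-diagonal part of the true-score variance is the same as above.
True-score variance = [0.67 + 0.64] + 1.24 = 1.31 + 1.24 = 2.55.
Reliability = 2.55 / 3.24 = 0.787.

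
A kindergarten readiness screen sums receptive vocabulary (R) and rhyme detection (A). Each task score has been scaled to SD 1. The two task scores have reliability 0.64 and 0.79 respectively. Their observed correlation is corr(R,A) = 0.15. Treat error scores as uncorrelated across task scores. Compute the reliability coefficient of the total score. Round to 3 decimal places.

Var(R+A) = 2 + 2·[0.15] = 2 + 0.3 = 2.3.
With uncorrelated errors the cross-covariances are all true-score covariance, so they carry over unchanged; only the diagonal terms shrink to ρᵢσᵢ².
True-score variance = [0.64 + 0.79] + 0.3 = 1.43 + 0.3 = 1.73.
Reliability = 1.73 / 2.3 = 0.752.

0.752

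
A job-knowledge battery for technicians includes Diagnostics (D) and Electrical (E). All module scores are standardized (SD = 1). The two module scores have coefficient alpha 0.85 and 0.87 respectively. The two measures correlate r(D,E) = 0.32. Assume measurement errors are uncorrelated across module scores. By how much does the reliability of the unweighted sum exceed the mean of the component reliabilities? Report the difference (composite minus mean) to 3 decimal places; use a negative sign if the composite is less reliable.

0.034

Var(sum) = 2 + 0.64 = 2.64; true-score variance = 1.72 + 0.64 = 2.36; composite reliability = 0.8939.
Mean component reliability = 0.8600.
Difference = 0.8939 − 0.8600 = 0.034.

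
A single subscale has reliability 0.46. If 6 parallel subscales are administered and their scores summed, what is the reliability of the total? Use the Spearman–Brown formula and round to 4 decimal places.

ρ_k = kρ / (1 + (k−1)ρ) = 6·0.46 / (1 + 5·0.46) = 2.760 / 3.300 = 0.8364.

0.8364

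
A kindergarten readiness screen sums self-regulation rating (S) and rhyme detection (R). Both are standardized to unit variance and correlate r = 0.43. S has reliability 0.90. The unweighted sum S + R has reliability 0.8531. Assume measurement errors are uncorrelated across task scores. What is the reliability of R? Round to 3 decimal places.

Var(S+R) = 2 + 2·0.43 = 2.860.
True-score variance = ρ_S + ρ_R + 2·0.43, so 0.8531 = (0.90 + ρ_R + 0.86) / 2.860.
ρ_R = 0.8531·2.860 − 0.90 − 0.86 = 0.680.

0.680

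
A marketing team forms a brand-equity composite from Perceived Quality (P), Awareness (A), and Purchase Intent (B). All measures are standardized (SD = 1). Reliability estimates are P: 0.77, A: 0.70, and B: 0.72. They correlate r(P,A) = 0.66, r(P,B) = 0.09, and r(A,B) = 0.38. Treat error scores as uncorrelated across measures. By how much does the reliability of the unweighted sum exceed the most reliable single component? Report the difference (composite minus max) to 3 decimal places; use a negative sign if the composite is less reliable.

0.076

Var(sum) = 3 + 2.26 = 5.26; true-score variance = 2.19 + 2.26 = 4.45; composite reliability = 0.8460.
Max component reliability = 0.7700.
Difference = 0.8460 − 0.7700 = 0.076.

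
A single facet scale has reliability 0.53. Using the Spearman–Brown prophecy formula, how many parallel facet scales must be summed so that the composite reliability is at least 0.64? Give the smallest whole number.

2

k ≥ ρ*(1−ρ₁)/(ρ₁(1−ρ*)) = 0.64·0.47 / (0.53·0.36) = 1.577.
Smallest integer k = 2.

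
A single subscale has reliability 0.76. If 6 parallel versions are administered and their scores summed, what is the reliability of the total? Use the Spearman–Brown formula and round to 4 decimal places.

ρ_k = kρ / (1 + (k−1)ρ) = 6·0.76 / (1 + 5·0.76) = 4.560 / 4.800 = 0.9500.

0.9500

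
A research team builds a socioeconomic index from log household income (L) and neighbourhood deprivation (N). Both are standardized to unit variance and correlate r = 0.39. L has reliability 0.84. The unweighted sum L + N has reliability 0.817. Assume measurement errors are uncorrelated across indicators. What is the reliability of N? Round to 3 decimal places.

Var(L+N) = 2 + 2·0.39 = 2.780.
True-score variance = ρ_L + ρ_N + 2·0.39, so 0.817 = (0.84 + ρ_N + 0.78) / 2.780.
ρ_N = 0.817·2.780 − 0.84 − 0.78 = 0.651.

0.651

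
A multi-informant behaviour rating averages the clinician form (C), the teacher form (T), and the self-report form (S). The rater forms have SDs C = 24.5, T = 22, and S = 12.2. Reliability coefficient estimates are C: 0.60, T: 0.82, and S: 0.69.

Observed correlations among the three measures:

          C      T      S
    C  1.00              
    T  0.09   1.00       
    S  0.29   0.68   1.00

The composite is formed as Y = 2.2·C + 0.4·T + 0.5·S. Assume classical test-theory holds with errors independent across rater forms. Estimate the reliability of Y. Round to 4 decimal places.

0.6475

Var(Y) = 2.2²·24.5² + 0.4²·22² + 0.5²·12.2² + 2·[0.88·24.5·22·0.09 + 1.1·24.5·12.2·0.29 + 0.2·22·12.2·0.68] = 3019.86 + 349.081 = 3368.94.
With uncorrelated errors the cross-covariances are all true-score covariance, so they carry over unchanged; only the diagonal terms shrink to ρᵢσᵢ².
True-score variance = [2.2²·24.5²·0.60 + 0.4²·22²·0.82 + 0.5²·12.2²·0.69] + 349.081 = 1832.3 + 349.081 = 2181.38.
Reliability = 2181.38 / 3368.94 = 0.6475.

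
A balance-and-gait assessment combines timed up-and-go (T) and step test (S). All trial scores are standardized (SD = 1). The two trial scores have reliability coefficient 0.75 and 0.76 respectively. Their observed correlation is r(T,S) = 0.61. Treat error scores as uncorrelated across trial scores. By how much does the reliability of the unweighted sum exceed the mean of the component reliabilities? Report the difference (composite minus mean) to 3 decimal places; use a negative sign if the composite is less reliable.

0.093

Var(sum) = 2 + 1.22 = 3.22; true-score variance = 1.51 + 1.22 = 2.73; composite reliability = 0.8478.
Mean component reliability = 0.7550.
Difference = 0.8478 − 0.7550 = 0.093.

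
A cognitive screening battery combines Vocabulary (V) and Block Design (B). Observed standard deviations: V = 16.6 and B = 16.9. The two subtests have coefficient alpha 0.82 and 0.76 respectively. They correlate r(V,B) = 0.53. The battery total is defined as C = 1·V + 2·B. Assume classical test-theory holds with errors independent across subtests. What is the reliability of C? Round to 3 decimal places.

Var(C) = 16.6² + 2²·16.9² + 2·[2·16.6·16.9·0.53] = 1418 + 594.745 = 2012.74.
With uncorrelated errors the cross-covariances are all true-score covariance, so they carry over unchanged; only the diagonal terms shrink to ρᵢσᵢ².
True-score variance = [16.6²·0.82 + 2²·16.9²·0.76] + 594.745 = 1094.21 + 594.745 = 1688.96.
Reliability = 1688.96 / 2012.74 = 0.839.

0.839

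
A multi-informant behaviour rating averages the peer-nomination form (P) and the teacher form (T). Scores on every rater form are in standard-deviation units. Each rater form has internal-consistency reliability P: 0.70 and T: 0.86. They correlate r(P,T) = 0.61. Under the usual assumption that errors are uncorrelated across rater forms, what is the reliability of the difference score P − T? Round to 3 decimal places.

Var(P−T) = 1 + 1 − 2·0.61 = 2 − 1.22 = 0.78.
Because errors are independent across components, Cov(Tᵢ,Tⱼ) = Cov(Xᵢ,Xⱼ); the off-diagonal part of the true-score variance is the same as above.
True-score variance = [0.70 + 0.86] − 1.22 = 1.56 − 1.22 = 0.34.
Reliability = 0.34 / 0.78 = 0.436.

0.436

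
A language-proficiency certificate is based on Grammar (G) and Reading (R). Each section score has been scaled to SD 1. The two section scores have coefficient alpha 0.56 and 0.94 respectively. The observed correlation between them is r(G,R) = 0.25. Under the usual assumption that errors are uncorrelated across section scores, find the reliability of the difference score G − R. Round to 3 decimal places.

Var(G−R) = 1 + 1 − 2·0.25 = 2 − 0.5 = 1.5.
Under uncorrelated errors the observed covariances equal the true-score covariances, so only the own-variance terms attenuate.
True-score variance = [0.56 + 0.94] − 0.5 = 1.5 − 0.5 = 1.
Reliability = 1 / 1.5 = 0.667.

0.667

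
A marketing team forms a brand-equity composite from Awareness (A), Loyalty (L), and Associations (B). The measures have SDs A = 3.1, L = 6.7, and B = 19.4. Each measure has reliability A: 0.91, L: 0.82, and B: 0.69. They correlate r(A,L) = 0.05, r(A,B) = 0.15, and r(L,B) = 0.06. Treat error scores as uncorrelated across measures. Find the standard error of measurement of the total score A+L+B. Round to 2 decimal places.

Var(total) = 430.86 + 35.7166 = 466.577.
True-score variance = 305.243 + 35.7166 = 340.96, so reliability = 0.7308.
Error variance = 466.577 − 340.96 = 125.617; SEM = √125.617 = 11.21.

11.21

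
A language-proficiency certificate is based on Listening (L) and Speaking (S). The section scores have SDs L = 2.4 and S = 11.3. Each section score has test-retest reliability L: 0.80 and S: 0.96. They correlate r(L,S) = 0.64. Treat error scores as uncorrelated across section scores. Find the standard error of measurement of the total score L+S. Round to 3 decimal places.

Var(total) = 133.45 + 34.7136 = 168.164.
True-score variance = 127.19 + 34.7136 = 161.904, so reliability = 0.9628.
Error variance = 168.164 − 161.904 = 6.2596; SEM = √6.2596 = 2.502.

2.502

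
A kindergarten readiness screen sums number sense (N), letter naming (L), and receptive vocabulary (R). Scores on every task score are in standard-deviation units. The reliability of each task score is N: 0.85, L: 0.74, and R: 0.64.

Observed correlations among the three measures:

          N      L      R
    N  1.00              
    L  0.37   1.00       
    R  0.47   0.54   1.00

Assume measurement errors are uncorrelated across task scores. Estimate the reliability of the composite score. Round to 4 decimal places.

Var(N+L+R) = 3 + 2·[0.37 + 0.47 + 0.54] = 3 + 2.76 = 5.76.
Because errors are independent across components, Cov(Tᵢ,Tⱼ) = Cov(Xᵢ,Xⱼ); the off-diagonal part of the true-score variance is the same as above.
True-score variance = [0.85 + 0.74 + 0.64] + 2.76 = 2.23 + 2.76 = 4.99.
Reliability = 4.99 / 5.76 = 0.8663.

0.8663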